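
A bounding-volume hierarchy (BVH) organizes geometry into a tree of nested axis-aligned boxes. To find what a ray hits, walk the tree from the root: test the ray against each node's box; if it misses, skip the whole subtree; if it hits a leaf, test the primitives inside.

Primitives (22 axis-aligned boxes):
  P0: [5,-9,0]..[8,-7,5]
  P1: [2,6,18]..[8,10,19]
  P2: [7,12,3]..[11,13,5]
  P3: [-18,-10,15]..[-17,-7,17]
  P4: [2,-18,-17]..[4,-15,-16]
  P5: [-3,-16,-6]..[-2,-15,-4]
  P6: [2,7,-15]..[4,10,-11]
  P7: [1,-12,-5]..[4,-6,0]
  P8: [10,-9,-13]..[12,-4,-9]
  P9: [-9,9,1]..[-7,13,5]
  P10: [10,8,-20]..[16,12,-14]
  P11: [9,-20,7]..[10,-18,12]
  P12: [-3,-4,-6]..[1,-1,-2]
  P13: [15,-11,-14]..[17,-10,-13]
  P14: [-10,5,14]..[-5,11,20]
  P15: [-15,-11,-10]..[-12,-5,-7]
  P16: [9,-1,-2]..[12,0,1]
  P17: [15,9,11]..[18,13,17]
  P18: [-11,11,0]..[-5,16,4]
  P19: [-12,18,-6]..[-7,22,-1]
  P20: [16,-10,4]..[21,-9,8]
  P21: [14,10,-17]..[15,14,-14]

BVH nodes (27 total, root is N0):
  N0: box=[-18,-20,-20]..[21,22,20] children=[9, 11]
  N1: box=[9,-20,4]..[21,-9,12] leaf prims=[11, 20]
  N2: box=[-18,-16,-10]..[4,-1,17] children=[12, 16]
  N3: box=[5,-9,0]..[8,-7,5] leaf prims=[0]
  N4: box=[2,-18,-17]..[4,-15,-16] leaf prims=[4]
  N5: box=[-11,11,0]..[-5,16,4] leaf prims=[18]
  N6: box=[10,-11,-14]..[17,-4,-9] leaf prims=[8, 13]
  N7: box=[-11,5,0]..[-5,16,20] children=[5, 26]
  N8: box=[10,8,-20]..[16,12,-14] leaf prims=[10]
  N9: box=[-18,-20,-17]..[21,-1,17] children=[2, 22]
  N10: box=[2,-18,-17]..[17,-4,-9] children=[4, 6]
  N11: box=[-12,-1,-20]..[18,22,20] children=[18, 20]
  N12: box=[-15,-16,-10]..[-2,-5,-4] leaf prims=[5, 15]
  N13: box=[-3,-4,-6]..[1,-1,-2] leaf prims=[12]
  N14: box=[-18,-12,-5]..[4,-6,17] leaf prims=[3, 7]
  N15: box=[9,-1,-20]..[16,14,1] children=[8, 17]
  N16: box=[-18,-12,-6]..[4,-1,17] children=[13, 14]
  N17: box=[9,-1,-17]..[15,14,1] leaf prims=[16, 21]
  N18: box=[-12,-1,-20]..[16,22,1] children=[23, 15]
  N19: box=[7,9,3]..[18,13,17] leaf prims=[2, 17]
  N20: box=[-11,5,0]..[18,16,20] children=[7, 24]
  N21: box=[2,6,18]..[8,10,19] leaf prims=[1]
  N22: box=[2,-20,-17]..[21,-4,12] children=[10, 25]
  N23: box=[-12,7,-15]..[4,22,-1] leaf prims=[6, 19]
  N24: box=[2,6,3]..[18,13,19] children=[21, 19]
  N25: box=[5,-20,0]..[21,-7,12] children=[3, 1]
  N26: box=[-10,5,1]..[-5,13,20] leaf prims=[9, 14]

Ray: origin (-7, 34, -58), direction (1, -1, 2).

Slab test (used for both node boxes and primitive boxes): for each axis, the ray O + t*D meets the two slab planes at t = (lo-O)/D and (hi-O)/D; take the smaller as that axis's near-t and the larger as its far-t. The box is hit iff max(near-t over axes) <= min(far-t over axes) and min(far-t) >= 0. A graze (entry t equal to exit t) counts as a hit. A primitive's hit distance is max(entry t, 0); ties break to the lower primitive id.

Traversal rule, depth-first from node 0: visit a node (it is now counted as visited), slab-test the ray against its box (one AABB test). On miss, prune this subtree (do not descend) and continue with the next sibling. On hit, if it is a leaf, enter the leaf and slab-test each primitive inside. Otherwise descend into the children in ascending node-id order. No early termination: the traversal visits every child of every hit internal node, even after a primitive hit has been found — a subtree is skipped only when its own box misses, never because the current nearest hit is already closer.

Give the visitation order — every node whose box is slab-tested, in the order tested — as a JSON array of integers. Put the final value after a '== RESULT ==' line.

Walk:
N0 x:[-11,28] y:[12,54] z:[19,39] -> hit [19,28], descend [9, 11]
  N9 x:[-11,28] y:[35,54] z:[41/2,75/2] -> miss, prune
  N11 x:[-5,25] y:[12,35] z:[19,39] -> hit [19,25], descend [18, 20]
    N18 x:[-5,23] y:[12,35] z:[19,59/2] -> hit [19,23], descend [15, 23]
      N15 x:[16,23] y:[20,35] z:[19,59/2] -> hit [20,23], descend [8, 17]
        N8 x:[17,23] y:[22,26] z:[19,22] -> hit [22,22] leaf, test {P10@t=22}
        N17 x:[16,22] y:[20,35] z:[41/2,59/2] -> hit [41/2,22] leaf, test {P16(miss), P21@t=21}
      N23 x:[-5,11] y:[12,27] z:[43/2,57/2] -> miss, prune
    N20 x:[-4,25] y:[18,29] z:[29,39] -> miss, prune

Visited [0, 9, 11, 18, 15, 8, 17, 23, 20]. Tests: 9 box, 2 leaf. Nearest: P21.

== RESULT ==
[0, 9, 11, 18, 15, 8, 17, 23, 20]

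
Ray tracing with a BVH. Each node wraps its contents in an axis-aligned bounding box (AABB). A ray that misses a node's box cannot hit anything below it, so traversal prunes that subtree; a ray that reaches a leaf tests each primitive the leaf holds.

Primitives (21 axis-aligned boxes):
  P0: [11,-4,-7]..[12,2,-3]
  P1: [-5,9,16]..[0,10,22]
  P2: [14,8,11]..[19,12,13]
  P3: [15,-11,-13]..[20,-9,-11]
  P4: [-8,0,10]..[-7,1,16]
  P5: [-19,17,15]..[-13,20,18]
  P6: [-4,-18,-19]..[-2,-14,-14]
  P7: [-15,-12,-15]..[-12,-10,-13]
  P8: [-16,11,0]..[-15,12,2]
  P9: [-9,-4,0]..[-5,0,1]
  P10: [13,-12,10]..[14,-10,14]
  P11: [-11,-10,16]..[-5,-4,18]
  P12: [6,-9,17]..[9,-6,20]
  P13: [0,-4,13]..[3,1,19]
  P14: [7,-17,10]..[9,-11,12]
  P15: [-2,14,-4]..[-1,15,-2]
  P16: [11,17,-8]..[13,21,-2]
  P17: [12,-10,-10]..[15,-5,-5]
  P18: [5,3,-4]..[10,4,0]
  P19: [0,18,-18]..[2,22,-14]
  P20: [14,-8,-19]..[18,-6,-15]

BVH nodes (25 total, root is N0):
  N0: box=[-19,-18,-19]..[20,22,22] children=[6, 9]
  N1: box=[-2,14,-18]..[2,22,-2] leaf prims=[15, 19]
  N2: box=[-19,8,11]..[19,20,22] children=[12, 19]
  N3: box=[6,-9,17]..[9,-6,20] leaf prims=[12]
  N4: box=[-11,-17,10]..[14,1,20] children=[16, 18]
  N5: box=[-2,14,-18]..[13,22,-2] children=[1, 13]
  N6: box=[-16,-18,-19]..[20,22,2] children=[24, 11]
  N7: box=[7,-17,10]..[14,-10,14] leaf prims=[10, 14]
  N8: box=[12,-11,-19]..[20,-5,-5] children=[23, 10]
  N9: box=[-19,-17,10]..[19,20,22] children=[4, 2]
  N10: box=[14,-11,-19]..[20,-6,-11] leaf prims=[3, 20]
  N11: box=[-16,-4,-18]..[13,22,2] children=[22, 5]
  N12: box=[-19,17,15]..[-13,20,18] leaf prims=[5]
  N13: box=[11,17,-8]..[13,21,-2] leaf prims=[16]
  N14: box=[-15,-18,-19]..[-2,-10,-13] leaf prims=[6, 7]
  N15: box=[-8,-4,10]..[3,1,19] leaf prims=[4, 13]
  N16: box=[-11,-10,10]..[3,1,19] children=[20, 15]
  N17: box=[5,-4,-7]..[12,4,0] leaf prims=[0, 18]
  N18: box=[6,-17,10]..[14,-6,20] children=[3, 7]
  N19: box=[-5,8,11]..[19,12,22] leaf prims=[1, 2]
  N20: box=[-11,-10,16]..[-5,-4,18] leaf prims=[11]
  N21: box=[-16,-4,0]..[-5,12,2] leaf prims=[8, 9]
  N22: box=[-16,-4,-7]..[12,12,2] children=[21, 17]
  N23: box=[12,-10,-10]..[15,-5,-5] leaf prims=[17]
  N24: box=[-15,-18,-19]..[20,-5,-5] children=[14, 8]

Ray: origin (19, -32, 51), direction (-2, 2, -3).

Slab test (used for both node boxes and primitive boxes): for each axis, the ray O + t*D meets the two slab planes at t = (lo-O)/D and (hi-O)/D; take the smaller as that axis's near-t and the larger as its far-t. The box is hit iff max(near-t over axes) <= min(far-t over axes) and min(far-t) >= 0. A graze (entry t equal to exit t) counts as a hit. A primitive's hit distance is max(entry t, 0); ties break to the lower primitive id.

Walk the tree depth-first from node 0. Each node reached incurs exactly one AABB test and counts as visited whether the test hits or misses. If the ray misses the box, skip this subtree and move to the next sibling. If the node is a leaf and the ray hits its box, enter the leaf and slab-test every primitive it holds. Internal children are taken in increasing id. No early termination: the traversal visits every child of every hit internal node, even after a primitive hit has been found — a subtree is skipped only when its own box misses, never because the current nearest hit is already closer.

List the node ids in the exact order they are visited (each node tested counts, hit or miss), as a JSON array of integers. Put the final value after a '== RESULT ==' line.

Walk:
N0 x:[-1/2,19] y:[7,27] z:[29/3,70/3] -> hit [29/3,19], descend [6, 9]
  N6 x:[-1/2,35/2] y:[7,27] z:[49/3,70/3] -> hit [49/3,35/2], descend [11, 24]
    N11 x:[3,35/2] y:[14,27] z:[49/3,23] -> hit [49/3,35/2], descend [5, 22]
      N5 x:[3,21/2] y:[23,27] z:[53/3,23] -> miss, prune
      N22 x:[7/2,35/2] y:[14,22] z:[49/3,58/3] -> hit [49/3,35/2], descend [17, 21]
        N17 x:[7/2,7] y:[14,18] z:[17,58/3] -> miss, prune
        N21 x:[12,35/2] y:[14,22] z:[49/3,17] -> hit [49/3,17] leaf, test {P8(miss), P9(miss)}
    N24 x:[-1/2,17] y:[7,27/2] z:[56/3,70/3] -> miss, prune
  N9 x:[0,19] y:[15/2,26] z:[29/3,41/3] -> hit [29/3,41/3], descend [2, 4]
    N2 x:[0,19] y:[20,26] z:[29/3,40/3] -> miss, prune
    N4 x:[5/2,15] y:[15/2,33/2] z:[31/3,41/3] -> hit [31/3,41/3], descend [16, 18]
      N16 x:[8,15] y:[11,33/2] z:[32/3,41/3] -> hit [11,41/3], descend [15, 20]
        N15 x:[8,27/2] y:[14,33/2] z:[32/3,41/3] -> miss, prune
        N20 x:[12,15] y:[11,14] z:[11,35/3] -> miss, prune
      N18 x:[5/2,13/2] y:[15/2,13] z:[31/3,41/3] -> miss, prune

Visited [0, 6, 11, 5, 22, 17, 21, 24, 9, 2, 4, 16, 15, 20, 18]. Tests: 15 box, 1 leaf. Nearest: miss.

== RESULT ==
[0, 6, 11, 5, 22, 17, 21, 24, 9, 2, 4, 16, 15, 20, 18]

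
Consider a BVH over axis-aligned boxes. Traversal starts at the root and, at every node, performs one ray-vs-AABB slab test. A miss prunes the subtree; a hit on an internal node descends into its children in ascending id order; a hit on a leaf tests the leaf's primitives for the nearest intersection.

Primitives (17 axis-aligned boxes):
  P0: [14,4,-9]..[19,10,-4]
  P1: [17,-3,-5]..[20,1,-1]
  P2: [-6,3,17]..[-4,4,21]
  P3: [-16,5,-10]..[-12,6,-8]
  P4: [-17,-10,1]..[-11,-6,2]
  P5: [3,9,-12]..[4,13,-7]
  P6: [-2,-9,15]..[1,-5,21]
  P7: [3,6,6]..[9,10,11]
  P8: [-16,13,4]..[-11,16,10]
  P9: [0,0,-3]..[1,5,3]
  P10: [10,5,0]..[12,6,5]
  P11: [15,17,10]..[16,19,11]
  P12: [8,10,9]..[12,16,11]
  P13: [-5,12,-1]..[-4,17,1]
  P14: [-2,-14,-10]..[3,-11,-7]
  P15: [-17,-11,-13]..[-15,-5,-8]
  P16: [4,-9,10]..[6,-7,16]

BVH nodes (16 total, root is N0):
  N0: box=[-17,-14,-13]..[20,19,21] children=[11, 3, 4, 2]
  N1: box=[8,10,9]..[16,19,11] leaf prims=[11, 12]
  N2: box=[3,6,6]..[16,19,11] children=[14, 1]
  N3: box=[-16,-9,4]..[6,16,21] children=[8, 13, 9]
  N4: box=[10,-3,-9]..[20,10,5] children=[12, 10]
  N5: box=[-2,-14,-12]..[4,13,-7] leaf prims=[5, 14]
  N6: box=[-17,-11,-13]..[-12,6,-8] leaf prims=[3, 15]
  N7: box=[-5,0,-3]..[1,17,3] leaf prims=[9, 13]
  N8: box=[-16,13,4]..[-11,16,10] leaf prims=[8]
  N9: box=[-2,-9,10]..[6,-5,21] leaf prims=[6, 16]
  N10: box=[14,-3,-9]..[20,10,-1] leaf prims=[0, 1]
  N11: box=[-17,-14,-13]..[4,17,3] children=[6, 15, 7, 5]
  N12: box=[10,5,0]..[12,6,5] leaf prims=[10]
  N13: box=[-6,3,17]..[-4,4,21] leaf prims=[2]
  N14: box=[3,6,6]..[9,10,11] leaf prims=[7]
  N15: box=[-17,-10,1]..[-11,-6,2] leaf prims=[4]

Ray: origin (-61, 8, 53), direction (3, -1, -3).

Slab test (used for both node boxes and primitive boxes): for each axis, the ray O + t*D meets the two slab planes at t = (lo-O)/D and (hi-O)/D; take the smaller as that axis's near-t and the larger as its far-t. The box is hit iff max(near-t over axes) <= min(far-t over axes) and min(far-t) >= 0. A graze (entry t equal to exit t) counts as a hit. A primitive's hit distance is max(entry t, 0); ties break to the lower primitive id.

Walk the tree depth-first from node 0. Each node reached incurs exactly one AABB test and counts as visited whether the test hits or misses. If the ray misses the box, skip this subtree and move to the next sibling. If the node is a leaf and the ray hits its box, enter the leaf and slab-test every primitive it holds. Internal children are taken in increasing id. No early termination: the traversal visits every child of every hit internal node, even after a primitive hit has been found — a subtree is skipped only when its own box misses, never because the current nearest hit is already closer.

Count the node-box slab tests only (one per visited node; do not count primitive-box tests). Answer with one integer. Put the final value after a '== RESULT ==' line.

Traverse from the root:
N0 x:[44/3,27] y:[-11,22] z:[32/3,22] -> hit [44/3,22], descend [2, 3, 4, 11]
  N2 x:[64/3,77/3] y:[-11,2] z:[14,47/3] -> miss, prune
  N3 x:[15,67/3] y:[-8,17] z:[32/3,49/3] -> hit [15,49/3], descend [8, 9, 13]
    N8 x:[15,50/3] y:[-8,-5] z:[43/3,49/3] -> miss, prune
    N9 x:[59/3,67/3] y:[13,17] z:[32/3,43/3] -> miss, prune
    N13 x:[55/3,19] y:[4,5] z:[32/3,12] -> miss, prune
  N4 x:[71/3,27] y:[-2,11] z:[16,62/3] -> miss, prune
  N11 x:[44/3,65/3] y:[-9,22] z:[50/3,22] -> hit [50/3,65/3], descend [5, 6, 7, 15]
    N5 x:[59/3,65/3] y:[-5,22] z:[20,65/3] -> hit [20,65/3] leaf, test {P5(miss), P14@t=20}
    N6 x:[44/3,49/3] y:[2,19] z:[61/3,22] -> miss, prune
    N7 x:[56/3,62/3] y:[-9,8] z:[50/3,56/3] -> miss, prune
    N15 x:[44/3,50/3] y:[14,18] z:[17,52/3] -> miss, prune

Summary -> nodes [0, 2, 3, 8, 9, 13, 4, 11, 5, 6, 7, 15]; box-tests=12; leaf-entries=1; first=P14

== RESULT ==
12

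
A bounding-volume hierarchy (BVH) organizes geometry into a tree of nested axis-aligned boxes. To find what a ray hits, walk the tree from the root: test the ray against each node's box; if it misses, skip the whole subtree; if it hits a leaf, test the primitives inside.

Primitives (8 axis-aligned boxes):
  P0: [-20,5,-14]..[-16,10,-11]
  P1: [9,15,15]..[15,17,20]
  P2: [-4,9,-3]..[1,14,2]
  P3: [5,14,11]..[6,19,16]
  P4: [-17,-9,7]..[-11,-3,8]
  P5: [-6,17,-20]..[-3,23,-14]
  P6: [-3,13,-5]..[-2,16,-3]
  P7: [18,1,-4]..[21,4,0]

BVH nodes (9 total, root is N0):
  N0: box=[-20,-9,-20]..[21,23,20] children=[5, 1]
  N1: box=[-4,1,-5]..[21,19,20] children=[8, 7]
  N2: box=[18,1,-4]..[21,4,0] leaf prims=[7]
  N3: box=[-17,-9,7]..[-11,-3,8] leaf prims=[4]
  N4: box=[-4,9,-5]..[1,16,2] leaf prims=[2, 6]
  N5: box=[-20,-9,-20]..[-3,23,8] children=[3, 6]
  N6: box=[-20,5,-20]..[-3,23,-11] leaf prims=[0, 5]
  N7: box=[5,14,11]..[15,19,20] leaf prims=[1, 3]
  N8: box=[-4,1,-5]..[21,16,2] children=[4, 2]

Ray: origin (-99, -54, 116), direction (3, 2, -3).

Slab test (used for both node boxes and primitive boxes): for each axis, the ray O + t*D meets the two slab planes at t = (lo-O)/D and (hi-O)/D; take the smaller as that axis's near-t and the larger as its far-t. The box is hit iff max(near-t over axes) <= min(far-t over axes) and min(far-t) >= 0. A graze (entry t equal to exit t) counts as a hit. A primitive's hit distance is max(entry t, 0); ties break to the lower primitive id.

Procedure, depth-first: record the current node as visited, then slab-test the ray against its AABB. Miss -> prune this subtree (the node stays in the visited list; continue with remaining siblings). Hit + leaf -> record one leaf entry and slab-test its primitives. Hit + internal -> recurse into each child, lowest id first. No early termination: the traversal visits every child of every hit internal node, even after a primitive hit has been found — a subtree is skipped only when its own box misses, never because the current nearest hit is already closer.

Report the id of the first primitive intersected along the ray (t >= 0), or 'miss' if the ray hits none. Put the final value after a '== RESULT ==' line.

Walk:
N0 x:[79/3,40] y:[45/2,77/2] z:[32,136/3] -> hit [32,77/2], descend [1, 5]
  N1 x:[95/3,40] y:[55/2,73/2] z:[32,121/3] -> hit [32,73/2], descend [7, 8]
    N7 x:[104/3,38] y:[34,73/2] z:[32,35] -> hit [104/3,35] leaf, test {P1(miss), P3@t=104/3}
    N8 x:[95/3,40] y:[55/2,35] z:[38,121/3] -> miss, prune
  N5 x:[79/3,32] y:[45/2,77/2] z:[36,136/3] -> miss, prune

Summary -> nodes [0, 1, 7, 8, 5]; box-tests=5; leaf-entries=1; first=P3

== RESULT ==
3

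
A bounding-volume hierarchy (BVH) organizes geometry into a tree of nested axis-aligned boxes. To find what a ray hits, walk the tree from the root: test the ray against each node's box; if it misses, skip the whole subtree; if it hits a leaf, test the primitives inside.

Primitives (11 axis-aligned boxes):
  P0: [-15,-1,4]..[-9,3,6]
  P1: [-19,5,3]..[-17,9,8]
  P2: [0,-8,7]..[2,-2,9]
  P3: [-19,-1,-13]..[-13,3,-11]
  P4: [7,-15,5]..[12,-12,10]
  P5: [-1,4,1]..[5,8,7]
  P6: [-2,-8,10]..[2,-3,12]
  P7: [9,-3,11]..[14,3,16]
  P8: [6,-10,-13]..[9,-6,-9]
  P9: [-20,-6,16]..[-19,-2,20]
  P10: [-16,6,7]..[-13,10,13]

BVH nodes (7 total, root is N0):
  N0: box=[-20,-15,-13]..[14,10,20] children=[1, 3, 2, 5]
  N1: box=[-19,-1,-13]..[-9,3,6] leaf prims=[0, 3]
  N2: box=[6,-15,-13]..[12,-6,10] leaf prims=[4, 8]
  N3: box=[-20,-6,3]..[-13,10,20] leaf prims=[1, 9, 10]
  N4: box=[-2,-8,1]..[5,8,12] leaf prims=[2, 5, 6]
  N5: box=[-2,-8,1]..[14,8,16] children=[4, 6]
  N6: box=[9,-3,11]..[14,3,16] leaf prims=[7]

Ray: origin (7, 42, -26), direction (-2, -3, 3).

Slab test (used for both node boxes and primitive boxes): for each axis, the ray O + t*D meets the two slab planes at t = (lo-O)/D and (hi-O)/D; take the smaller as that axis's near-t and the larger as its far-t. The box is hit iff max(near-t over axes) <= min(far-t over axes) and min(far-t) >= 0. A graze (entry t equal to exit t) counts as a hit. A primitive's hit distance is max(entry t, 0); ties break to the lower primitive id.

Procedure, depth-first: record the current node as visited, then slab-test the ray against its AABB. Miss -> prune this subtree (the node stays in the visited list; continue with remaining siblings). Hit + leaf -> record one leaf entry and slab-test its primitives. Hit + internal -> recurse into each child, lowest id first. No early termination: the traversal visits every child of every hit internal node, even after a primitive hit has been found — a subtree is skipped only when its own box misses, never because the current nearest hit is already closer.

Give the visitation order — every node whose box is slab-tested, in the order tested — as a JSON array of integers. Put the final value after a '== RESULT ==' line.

Traverse from the root:
N0 x:[-7/2,27/2] y:[32/3,19] z:[13/3,46/3] -> hit [32/3,27/2], descend [1, 2, 3, 5]
  N1 x:[8,13] y:[13,43/3] z:[13/3,32/3] -> miss, prune
  N2 x:[-5/2,1/2] y:[16,19] z:[13/3,12] -> miss, prune
  N3 x:[10,27/2] y:[32/3,16] z:[29/3,46/3] -> hit [32/3,27/2] leaf, test {P1(miss), P9(miss), P10@t=11}
  N5 x:[-7/2,9/2] y:[34/3,50/3] z:[9,14] -> miss, prune

Visited [0, 1, 2, 3, 5]. Tests: 5 box, 1 leaf. Nearest: P10.

== RESULT ==
[0, 1, 2, 3, 5]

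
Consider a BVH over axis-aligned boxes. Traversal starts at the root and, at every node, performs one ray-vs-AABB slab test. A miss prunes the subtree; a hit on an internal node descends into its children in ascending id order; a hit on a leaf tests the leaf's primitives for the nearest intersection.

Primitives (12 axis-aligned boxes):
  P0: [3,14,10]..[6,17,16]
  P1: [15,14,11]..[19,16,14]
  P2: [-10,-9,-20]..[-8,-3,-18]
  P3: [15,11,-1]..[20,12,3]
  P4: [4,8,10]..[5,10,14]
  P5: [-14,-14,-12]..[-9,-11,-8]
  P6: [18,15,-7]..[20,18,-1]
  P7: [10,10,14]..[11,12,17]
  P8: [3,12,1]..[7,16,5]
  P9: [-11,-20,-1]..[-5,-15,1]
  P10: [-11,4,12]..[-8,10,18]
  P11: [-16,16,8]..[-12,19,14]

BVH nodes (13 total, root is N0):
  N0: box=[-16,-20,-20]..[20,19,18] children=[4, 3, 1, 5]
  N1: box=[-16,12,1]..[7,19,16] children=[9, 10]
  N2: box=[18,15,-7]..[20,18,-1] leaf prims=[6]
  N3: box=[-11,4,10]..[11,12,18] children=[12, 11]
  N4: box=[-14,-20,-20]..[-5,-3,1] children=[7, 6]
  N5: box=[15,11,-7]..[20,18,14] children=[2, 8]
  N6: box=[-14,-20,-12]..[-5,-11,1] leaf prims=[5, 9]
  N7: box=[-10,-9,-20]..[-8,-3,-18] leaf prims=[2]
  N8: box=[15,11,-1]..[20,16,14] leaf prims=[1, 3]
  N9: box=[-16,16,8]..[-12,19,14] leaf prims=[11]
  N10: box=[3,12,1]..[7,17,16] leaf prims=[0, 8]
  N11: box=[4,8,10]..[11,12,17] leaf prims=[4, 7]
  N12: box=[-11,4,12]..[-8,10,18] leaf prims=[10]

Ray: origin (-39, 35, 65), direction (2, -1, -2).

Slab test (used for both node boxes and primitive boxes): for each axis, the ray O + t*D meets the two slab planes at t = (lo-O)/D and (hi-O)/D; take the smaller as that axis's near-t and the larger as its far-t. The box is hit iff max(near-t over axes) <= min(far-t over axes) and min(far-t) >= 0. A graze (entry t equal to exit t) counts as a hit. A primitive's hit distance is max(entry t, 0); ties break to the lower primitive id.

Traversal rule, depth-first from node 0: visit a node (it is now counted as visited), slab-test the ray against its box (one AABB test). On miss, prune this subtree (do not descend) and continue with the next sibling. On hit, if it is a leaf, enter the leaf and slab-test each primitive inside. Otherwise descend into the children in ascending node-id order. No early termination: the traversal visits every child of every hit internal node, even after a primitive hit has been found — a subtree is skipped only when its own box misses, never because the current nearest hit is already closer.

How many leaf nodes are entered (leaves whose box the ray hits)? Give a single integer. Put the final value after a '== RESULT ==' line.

Traverse from the root:
N0 x:[23/2,59/2] y:[16,55] z:[47/2,85/2] -> hit [47/2,59/2], descend [1, 3, 4, 5]
  N1 x:[23/2,23] y:[16,23] z:[49/2,32] -> miss, prune
  N3 x:[14,25] y:[23,31] z:[47/2,55/2] -> hit [47/2,25], descend [11, 12]
    N11 x:[43/2,25] y:[23,27] z:[24,55/2] -> hit [24,25] leaf, test {P4(miss), P7@t=49/2}
    N12 x:[14,31/2] y:[25,31] z:[47/2,53/2] -> miss, prune
  N4 x:[25/2,17] y:[38,55] z:[32,85/2] -> miss, prune
  N5 x:[27,59/2] y:[17,24] z:[51/2,36] -> miss, prune

7 AABB tests over nodes [0, 1, 3, 11, 12, 4, 5]; 1 leaf entered; closest P7.

== RESULT ==
1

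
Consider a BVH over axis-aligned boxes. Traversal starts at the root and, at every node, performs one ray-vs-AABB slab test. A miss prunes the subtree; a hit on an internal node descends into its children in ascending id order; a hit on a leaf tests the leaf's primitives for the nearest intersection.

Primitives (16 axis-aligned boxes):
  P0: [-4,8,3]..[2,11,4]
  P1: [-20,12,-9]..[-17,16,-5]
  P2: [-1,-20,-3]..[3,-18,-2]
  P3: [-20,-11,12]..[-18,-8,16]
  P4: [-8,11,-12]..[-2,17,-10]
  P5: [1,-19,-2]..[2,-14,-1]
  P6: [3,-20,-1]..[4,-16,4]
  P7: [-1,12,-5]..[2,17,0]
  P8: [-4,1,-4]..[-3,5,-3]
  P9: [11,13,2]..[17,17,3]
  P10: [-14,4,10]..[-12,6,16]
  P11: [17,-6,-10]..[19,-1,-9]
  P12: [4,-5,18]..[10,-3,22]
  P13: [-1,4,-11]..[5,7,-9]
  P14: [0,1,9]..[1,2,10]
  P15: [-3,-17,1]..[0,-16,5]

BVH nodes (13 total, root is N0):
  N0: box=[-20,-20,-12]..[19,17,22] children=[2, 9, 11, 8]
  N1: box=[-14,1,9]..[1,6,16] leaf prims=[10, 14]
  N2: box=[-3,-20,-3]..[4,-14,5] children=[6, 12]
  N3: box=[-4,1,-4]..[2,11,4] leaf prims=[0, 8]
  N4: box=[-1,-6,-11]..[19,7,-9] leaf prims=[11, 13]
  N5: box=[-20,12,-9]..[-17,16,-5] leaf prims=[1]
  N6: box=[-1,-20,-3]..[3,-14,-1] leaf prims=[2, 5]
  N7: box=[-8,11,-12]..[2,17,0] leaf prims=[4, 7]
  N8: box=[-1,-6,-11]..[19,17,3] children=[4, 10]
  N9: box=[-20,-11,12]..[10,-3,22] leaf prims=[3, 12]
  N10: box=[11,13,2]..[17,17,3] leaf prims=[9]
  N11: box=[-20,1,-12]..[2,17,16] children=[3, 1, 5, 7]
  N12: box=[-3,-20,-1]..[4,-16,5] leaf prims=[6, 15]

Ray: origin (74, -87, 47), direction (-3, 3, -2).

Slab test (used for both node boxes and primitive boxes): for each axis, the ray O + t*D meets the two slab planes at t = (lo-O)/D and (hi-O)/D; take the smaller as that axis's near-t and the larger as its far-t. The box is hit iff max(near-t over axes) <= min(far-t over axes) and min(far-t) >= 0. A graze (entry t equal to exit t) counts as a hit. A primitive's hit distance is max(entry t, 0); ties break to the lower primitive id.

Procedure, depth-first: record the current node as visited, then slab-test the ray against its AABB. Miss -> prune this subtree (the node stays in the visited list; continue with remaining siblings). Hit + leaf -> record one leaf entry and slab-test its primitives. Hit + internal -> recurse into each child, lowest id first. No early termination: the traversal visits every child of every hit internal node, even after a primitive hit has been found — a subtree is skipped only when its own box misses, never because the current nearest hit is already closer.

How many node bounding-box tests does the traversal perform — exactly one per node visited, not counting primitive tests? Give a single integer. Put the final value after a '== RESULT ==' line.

Traverse from the root:
N0 x:[55/3,94/3] y:[67/3,104/3] z:[25/2,59/2] -> hit [67/3,59/2], descend [2, 8, 9, 11]
  N2 x:[70/3,77/3] y:[67/3,73/3] z:[21,25] -> hit [70/3,73/3], descend [6, 12]
    N6 x:[71/3,25] y:[67/3,73/3] z:[24,25] -> hit [24,73/3] leaf, test {P2(miss), P5@t=24}
    N12 x:[70/3,77/3] y:[67/3,71/3] z:[21,24] -> hit [70/3,71/3] leaf, test {P6@t=70/3, P15(miss)}
  N8 x:[55/3,25] y:[27,104/3] z:[22,29] -> miss, prune
  N9 x:[64/3,94/3] y:[76/3,28] z:[25/2,35/2] -> miss, prune
  N11 x:[24,94/3] y:[88/3,104/3] z:[31/2,59/2] -> hit [88/3,59/2], descend [1, 3, 5, 7]
    N1 x:[73/3,88/3] y:[88/3,31] z:[31/2,19] -> miss, prune
    N3 x:[24,26] y:[88/3,98/3] z:[43/2,51/2] -> miss, prune
    N5 x:[91/3,94/3] y:[33,103/3] z:[26,28] -> miss, prune
    N7 x:[24,82/3] y:[98/3,104/3] z:[47/2,59/2] -> miss, prune

11 AABB tests over nodes [0, 2, 6, 12, 8, 9, 11, 1, 3, 5, 7]; 2 leaves entered; closest P6.

== RESULT ==
11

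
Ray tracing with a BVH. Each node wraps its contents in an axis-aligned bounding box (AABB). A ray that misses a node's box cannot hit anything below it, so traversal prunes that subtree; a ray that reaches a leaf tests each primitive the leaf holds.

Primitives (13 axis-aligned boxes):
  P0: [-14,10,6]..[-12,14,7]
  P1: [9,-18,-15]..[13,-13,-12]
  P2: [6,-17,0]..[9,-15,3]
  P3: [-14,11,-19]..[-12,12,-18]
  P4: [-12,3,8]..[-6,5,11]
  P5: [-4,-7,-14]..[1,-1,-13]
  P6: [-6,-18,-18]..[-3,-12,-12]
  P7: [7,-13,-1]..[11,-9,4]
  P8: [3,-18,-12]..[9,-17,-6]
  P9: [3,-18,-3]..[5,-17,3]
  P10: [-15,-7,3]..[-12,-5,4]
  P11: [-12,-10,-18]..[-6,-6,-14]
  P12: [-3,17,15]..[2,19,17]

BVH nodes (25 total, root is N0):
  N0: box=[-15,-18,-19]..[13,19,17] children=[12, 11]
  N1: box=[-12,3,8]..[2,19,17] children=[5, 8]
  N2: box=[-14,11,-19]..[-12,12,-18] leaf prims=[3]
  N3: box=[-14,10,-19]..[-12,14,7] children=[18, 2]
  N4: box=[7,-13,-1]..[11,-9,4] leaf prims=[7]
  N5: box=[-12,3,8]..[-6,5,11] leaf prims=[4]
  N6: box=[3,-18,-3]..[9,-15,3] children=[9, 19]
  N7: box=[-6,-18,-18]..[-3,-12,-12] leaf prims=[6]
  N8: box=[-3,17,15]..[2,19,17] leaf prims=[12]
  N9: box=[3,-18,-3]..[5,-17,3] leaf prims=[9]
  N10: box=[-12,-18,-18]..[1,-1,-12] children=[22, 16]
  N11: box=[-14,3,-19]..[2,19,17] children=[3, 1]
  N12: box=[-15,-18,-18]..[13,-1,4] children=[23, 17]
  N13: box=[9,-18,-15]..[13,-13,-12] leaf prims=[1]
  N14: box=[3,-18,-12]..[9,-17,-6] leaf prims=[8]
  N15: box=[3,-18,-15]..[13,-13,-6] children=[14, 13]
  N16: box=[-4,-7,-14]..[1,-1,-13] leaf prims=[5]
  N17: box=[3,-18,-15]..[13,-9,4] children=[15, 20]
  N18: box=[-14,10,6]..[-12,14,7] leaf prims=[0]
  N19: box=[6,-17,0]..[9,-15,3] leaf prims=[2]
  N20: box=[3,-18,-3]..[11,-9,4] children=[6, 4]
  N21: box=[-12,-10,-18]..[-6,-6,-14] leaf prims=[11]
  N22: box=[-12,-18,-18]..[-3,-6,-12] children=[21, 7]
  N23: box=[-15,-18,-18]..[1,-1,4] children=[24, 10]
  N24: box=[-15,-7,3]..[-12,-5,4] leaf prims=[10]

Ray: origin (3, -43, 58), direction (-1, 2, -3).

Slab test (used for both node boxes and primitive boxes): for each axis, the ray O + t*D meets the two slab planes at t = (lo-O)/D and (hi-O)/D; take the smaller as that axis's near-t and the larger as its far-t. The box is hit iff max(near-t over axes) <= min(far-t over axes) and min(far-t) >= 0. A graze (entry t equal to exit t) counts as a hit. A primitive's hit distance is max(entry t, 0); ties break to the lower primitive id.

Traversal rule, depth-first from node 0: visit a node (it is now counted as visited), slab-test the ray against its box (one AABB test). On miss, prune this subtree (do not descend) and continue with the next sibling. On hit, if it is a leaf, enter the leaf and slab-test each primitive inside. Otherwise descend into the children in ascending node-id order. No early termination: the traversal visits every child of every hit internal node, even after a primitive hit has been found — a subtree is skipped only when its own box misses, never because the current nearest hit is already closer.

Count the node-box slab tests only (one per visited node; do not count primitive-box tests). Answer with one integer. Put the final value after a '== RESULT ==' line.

Walk:
N0 x:[-10,18] y:[25/2,31] z:[41/3,77/3] -> hit [41/3,18], descend [11, 12]
  N11 x:[1,17] y:[23,31] z:[41/3,77/3] -> miss, prune
  N12 x:[-10,18] y:[25/2,21] z:[18,76/3] -> hit [18,18], descend [17, 23]
    N17 x:[-10,0] y:[25/2,17] z:[18,73/3] -> miss, prune
    N23 x:[2,18] y:[25/2,21] z:[18,76/3] -> hit [18,18], descend [10, 24]
      N10 x:[2,15] y:[25/2,21] z:[70/3,76/3] -> miss, prune
      N24 x:[15,18] y:[18,19] z:[18,55/3] -> hit [18,18] leaf, test {P10@t=18}

7 AABB tests over nodes [0, 11, 12, 17, 23, 10, 24]; 1 leaf entered; closest P10.

== RESULT ==
7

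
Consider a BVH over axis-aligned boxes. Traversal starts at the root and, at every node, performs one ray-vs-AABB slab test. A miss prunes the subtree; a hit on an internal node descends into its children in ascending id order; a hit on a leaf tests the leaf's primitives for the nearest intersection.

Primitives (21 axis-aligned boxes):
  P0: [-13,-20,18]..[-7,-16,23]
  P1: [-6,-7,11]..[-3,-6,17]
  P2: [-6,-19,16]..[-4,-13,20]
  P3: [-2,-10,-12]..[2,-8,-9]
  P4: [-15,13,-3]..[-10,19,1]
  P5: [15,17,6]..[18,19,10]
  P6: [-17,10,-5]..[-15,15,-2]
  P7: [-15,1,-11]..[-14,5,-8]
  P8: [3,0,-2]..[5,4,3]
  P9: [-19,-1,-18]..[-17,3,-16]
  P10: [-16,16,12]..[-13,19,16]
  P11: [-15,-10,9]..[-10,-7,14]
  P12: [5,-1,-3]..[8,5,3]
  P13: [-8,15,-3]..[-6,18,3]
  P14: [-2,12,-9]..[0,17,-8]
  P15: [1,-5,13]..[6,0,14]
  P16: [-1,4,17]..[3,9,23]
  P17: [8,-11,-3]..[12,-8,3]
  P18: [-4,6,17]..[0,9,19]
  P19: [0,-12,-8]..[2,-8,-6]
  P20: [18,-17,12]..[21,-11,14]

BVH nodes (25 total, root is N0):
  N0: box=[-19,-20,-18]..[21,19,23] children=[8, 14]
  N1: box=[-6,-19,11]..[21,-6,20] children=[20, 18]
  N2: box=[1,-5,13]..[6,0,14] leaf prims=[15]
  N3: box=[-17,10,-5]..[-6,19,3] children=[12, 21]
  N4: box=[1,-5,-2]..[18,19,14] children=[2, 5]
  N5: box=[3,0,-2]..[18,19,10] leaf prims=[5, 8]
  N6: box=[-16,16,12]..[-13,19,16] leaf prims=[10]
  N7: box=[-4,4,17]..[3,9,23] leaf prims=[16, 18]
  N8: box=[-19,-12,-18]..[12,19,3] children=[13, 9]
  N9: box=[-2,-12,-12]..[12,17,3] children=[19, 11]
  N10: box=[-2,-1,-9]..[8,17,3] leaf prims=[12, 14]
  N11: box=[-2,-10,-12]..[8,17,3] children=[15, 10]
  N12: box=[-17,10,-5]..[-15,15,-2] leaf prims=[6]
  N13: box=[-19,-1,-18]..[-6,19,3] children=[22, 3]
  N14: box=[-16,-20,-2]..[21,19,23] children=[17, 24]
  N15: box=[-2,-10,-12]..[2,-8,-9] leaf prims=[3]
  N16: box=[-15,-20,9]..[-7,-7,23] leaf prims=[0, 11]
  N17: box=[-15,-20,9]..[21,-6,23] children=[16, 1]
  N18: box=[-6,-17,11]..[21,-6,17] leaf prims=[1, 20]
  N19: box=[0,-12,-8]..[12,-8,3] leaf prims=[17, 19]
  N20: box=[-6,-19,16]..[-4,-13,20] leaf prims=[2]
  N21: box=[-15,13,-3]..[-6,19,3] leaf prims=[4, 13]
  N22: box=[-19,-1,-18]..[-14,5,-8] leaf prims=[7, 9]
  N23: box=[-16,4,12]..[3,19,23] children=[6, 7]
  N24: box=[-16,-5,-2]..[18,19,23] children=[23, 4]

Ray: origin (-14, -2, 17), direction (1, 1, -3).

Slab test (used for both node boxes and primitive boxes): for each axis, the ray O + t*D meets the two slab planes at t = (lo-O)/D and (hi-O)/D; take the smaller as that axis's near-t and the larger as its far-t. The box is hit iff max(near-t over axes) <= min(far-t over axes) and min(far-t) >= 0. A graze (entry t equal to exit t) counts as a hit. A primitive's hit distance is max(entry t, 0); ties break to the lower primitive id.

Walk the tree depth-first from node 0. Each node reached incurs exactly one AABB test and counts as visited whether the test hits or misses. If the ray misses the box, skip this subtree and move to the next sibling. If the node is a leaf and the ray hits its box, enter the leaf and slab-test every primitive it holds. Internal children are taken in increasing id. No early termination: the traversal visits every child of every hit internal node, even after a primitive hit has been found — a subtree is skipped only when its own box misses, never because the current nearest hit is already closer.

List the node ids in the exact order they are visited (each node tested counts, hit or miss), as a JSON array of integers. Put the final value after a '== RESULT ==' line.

Walk:
N0 x:[-5,35] y:[-18,21] z:[-2,35/3] -> hit [-2,35/3], descend [8, 14]
  N8 x:[-5,26] y:[-10,21] z:[14/3,35/3] -> hit [14/3,35/3], descend [9, 13]
    N9 x:[12,26] y:[-10,19] z:[14/3,29/3] -> miss, prune
    N13 x:[-5,8] y:[1,21] z:[14/3,35/3] -> hit [14/3,8], descend [3, 22]
      N3 x:[-3,8] y:[12,21] z:[14/3,22/3] -> miss, prune
      N22 x:[-5,0] y:[1,7] z:[25/3,35/3] -> miss, prune
  N14 x:[-2,35] y:[-18,21] z:[-2,19/3] -> hit [-2,19/3], descend [17, 24]
    N17 x:[-1,35] y:[-18,-4] z:[-2,8/3] -> miss, prune
    N24 x:[-2,32] y:[-3,21] z:[-2,19/3] -> hit [-2,19/3], descend [4, 23]
      N4 x:[15,32] y:[-3,21] z:[1,19/3] -> miss, prune
      N23 x:[-2,17] y:[6,21] z:[-2,5/3] -> miss, prune

Visited [0, 8, 9, 13, 3, 22, 14, 17, 24, 4, 23]. Tests: 11 box, 0 leaf. Nearest: miss.

== RESULT ==
[0, 8, 9, 13, 3, 22, 14, 17, 24, 4, 23]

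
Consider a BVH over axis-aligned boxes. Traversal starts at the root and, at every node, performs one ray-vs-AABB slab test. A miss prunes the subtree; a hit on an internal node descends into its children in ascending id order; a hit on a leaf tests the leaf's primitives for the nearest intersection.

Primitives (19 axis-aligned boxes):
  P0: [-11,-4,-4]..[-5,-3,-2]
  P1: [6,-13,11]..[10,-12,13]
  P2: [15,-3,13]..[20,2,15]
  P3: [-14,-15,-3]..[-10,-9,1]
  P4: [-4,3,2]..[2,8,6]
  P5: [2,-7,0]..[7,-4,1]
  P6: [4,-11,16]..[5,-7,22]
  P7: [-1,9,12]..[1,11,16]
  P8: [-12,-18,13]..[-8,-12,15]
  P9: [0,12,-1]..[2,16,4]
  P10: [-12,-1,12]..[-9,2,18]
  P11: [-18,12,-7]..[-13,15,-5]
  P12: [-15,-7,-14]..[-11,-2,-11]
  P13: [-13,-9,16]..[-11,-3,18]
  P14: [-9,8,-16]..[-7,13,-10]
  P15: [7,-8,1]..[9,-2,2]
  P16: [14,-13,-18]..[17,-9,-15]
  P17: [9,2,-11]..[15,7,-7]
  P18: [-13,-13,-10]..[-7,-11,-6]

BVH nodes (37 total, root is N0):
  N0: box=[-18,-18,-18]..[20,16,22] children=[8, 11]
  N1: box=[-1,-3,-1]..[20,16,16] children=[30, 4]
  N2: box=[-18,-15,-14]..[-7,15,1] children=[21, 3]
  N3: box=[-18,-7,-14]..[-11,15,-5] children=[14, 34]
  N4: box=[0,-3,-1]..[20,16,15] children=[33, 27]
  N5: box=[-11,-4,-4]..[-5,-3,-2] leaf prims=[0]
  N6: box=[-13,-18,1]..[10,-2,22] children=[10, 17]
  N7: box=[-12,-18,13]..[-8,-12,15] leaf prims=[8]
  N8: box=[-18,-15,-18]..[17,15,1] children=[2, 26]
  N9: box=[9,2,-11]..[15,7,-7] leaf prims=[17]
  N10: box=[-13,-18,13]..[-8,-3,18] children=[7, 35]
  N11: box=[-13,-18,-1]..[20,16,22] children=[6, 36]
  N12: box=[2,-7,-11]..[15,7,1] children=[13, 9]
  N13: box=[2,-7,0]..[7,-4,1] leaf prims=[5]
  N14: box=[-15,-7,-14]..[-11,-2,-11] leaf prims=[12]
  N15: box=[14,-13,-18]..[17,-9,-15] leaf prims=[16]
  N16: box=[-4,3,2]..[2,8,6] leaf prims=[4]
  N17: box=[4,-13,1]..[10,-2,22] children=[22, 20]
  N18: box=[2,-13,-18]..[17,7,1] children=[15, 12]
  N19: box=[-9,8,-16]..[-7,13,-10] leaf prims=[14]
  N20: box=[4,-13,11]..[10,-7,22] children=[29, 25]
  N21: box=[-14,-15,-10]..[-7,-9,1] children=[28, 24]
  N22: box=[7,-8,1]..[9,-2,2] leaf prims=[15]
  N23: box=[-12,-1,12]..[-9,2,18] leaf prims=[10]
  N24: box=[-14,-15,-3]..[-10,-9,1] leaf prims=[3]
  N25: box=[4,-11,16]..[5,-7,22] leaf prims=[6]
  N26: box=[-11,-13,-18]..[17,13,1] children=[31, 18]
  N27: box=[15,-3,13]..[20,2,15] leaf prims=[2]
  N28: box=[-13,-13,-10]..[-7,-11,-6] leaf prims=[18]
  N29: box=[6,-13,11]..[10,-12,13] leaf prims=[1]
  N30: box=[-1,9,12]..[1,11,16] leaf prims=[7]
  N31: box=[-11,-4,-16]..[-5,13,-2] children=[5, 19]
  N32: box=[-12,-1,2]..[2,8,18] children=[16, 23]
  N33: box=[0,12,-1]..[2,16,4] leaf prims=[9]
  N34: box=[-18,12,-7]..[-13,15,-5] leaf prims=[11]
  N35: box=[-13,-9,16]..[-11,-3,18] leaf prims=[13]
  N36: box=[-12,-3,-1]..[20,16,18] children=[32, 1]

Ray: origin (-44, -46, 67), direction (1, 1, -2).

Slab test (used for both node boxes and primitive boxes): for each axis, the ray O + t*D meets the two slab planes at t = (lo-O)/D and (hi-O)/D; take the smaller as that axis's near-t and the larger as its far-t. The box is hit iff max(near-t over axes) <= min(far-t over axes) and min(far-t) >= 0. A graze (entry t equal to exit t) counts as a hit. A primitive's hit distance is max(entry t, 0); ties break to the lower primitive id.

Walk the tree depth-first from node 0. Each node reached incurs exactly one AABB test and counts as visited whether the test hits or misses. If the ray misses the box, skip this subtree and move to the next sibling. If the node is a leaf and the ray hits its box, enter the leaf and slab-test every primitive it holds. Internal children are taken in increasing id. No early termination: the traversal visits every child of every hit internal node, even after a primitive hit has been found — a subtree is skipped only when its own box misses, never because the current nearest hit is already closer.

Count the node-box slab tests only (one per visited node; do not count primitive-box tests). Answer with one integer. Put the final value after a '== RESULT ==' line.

Traverse from the root:
N0 x:[26,64] y:[28,62] z:[45/2,85/2] -> hit [28,85/2], descend [8, 11]
  N8 x:[26,61] y:[31,61] z:[33,85/2] -> hit [33,85/2], descend [2, 26]
    N2 x:[26,37] y:[31,61] z:[33,81/2] -> hit [33,37], descend [3, 21]
      N3 x:[26,33] y:[39,61] z:[36,81/2] -> miss, prune
      N21 x:[30,37] y:[31,37] z:[33,77/2] -> hit [33,37], descend [24, 28]
        N24 x:[30,34] y:[31,37] z:[33,35] -> hit [33,34] leaf, test {P3@t=33}
        N28 x:[31,37] y:[33,35] z:[73/2,77/2] -> miss, prune
    N26 x:[33,61] y:[33,59] z:[33,85/2] -> hit [33,85/2], descend [18, 31]
      N18 x:[46,61] y:[33,53] z:[33,85/2] -> miss, prune
      N31 x:[33,39] y:[42,59] z:[69/2,83/2] -> miss, prune
  N11 x:[31,64] y:[28,62] z:[45/2,34] -> hit [31,34], descend [6, 36]
    N6 x:[31,54] y:[28,44] z:[45/2,33] -> hit [31,33], descend [10, 17]
      N10 x:[31,36] y:[28,43] z:[49/2,27] -> miss, prune
      N17 x:[48,54] y:[33,44] z:[45/2,33] -> miss, prune
    N36 x:[32,64] y:[43,62] z:[49/2,34] -> miss, prune

Summary -> nodes [0, 8, 2, 3, 21, 24, 28, 26, 18, 31, 11, 6, 10, 17, 36]; box-tests=15; leaf-entries=1; first=P3

== RESULT ==
15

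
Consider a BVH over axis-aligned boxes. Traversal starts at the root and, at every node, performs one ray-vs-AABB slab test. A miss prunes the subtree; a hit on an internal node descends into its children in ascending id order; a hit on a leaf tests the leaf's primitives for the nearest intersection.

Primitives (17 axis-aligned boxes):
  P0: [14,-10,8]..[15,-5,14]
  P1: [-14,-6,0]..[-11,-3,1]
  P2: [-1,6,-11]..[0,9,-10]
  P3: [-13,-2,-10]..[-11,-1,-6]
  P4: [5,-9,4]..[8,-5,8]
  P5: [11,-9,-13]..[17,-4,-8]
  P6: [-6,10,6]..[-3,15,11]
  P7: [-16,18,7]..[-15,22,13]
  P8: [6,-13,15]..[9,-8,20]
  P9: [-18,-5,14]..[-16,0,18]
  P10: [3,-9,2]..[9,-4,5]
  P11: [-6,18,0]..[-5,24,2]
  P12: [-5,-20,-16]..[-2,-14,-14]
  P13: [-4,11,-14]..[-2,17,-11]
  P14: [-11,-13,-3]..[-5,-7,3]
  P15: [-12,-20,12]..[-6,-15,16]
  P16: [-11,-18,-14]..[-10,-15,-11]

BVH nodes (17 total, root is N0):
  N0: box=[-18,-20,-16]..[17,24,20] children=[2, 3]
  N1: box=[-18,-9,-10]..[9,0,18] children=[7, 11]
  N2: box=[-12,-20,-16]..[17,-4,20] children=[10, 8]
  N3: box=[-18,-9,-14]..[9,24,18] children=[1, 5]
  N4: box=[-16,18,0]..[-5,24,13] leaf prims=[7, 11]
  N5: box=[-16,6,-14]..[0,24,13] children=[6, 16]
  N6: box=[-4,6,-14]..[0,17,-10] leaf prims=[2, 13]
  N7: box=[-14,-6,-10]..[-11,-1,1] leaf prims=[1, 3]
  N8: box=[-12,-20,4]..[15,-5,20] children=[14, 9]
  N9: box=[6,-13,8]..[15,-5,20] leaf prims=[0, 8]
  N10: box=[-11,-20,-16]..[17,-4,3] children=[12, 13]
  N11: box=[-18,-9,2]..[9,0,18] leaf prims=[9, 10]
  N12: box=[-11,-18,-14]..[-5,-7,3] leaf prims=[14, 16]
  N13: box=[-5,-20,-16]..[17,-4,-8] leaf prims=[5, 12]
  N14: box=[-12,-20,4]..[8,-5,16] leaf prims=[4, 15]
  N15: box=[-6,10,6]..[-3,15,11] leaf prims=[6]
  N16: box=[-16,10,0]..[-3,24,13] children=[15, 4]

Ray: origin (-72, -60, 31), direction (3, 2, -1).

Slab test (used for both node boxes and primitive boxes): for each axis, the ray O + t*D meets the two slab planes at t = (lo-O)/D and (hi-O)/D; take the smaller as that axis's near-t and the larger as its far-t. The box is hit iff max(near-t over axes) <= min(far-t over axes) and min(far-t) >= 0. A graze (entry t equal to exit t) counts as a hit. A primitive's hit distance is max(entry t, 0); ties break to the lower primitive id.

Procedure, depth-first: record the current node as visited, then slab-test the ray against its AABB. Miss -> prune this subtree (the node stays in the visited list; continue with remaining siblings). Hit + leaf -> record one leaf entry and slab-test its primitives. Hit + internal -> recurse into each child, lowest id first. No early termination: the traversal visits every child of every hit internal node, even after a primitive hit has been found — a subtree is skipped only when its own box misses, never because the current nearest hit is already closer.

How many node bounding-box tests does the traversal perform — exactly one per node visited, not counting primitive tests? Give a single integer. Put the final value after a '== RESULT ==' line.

Trace the traversal:
N0 x:[18,89/3] y:[20,42] z:[11,47] -> hit [20,89/3], descend [2, 3]
  N2 x:[20,89/3] y:[20,28] z:[11,47] -> hit [20,28], descend [8, 10]
    N8 x:[20,29] y:[20,55/2] z:[11,27] -> hit [20,27], descend [9, 14]
      N9 x:[26,29] y:[47/2,55/2] z:[11,23] -> miss, prune
      N14 x:[20,80/3] y:[20,55/2] z:[15,27] -> hit [20,80/3] leaf, test {P4@t=77/3, P15(miss)}
    N10 x:[61/3,89/3] y:[20,28] z:[28,47] -> hit [28,28], descend [12, 13]
      N12 x:[61/3,67/3] y:[21,53/2] z:[28,45] -> miss, prune
      N13 x:[67/3,89/3] y:[20,28] z:[39,47] -> miss, prune
  N3 x:[18,27] y:[51/2,42] z:[13,45] -> hit [51/2,27], descend [1, 5]
    N1 x:[18,27] y:[51/2,30] z:[13,41] -> hit [51/2,27], descend [7, 11]
      N7 x:[58/3,61/3] y:[27,59/2] z:[30,41] -> miss, prune
      N11 x:[18,27] y:[51/2,30] z:[13,29] -> hit [51/2,27] leaf, test {P9(miss), P10@t=26}
    N5 x:[56/3,24] y:[33,42] z:[18,45] -> miss, prune

13 AABB tests over nodes [0, 2, 8, 9, 14, 10, 12, 13, 3, 1, 7, 11, 5]; 2 leaves entered; closest P4.

== RESULT ==
13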